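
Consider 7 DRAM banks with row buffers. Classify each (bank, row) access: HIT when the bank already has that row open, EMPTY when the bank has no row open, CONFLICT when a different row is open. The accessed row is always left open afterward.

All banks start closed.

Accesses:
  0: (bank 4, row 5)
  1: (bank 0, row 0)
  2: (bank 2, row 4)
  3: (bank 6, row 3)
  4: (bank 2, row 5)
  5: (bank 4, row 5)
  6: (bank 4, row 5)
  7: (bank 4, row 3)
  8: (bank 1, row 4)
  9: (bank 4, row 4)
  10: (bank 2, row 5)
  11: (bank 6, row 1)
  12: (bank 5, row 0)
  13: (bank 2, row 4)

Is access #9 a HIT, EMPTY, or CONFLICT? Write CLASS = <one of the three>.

#0 (4,5) E
#1 (0,0) E
#2 (2,4) E
#3 (6,3) E
#4 (2,5) C  (was 4)
#5 (4,5) H  (was 5)
#6 (4,5) H  (was 5)
#7 (4,3) C  (was 5)
#8 (1,4) E
#9 (4,4) C  (was 3)
#10 (2,5) H  (was 5)
#11 (6,1) C  (was 3)
#12 (5,0) E
#13 (2,4) C  (was 5)

CLASS = CONFLICT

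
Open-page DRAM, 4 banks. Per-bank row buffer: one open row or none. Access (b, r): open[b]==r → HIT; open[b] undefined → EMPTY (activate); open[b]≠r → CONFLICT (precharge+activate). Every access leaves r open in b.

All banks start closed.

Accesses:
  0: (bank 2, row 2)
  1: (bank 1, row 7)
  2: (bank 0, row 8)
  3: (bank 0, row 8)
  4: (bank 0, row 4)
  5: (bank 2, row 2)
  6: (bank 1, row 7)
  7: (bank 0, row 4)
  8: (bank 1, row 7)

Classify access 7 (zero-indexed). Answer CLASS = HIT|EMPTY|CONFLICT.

CLASS = HIT

0: bank 2 row 2 — prev None → EMPTY
1: bank 1 row 7 — prev None → EMPTY
2: bank 0 row 8 — prev None → EMPTY
3: bank 0 row 8 — prev 8 → HIT
4: bank 0 row 4 — prev 8 → CONFLICT
5: bank 2 row 2 — prev 2 → HIT
6: bank 1 row 7 — prev 7 → HIT
7: bank 0 row 4 — prev 4 → HIT
8: bank 1 row 7 — prev 7 → HIT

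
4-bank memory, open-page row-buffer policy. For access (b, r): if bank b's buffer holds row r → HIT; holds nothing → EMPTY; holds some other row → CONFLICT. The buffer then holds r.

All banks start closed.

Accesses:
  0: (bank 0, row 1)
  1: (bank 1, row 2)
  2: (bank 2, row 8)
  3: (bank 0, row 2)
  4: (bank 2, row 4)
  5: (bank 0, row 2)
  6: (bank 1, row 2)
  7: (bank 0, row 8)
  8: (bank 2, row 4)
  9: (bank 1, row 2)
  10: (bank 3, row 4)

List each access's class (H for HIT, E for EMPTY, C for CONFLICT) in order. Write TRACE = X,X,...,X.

TRACE = E,E,E,C,C,H,H,C,H,H,E

#0 (0,1) E
#1 (1,2) E
#2 (2,8) E
#3 (0,2) C  (was 1)
#4 (2,4) C  (was 8)
#5 (0,2) H  (was 2)
#6 (1,2) H  (was 2)
#7 (0,8) C  (was 2)
#8 (2,4) H  (was 4)
#9 (1,2) H  (was 2)
#10 (3,4) E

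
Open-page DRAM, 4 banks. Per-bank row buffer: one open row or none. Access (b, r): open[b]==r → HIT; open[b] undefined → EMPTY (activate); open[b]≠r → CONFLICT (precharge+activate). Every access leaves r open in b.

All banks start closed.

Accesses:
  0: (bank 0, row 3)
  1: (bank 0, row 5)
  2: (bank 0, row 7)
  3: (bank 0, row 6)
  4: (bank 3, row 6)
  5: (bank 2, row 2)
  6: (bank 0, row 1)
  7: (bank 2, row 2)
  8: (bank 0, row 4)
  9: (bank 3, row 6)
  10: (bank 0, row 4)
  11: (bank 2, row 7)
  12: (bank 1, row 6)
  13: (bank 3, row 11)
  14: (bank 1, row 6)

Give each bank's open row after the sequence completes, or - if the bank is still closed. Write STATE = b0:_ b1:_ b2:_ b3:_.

0: bank 0 row 3 — prev None → EMPTY
1: bank 0 row 5 — prev 3 → CONFLICT
2: bank 0 row 7 — prev 5 → CONFLICT
3: bank 0 row 6 — prev 7 → CONFLICT
4: bank 3 row 6 — prev None → EMPTY
5: bank 2 row 2 — prev None → EMPTY
6: bank 0 row 1 — prev 6 → CONFLICT
7: bank 2 row 2 — prev 2 → HIT
8: bank 0 row 4 — prev 1 → CONFLICT
9: bank 3 row 6 — prev 6 → HIT
10: bank 0 row 4 — prev 4 → HIT
11: bank 2 row 7 — prev 2 → CONFLICT
12: bank 1 row 6 — prev None → EMPTY
13: bank 3 row 11 — prev 6 → CONFLICT
14: bank 1 row 6 — prev 6 → HIT

STATE = b0:4 b1:6 b2:7 b3:11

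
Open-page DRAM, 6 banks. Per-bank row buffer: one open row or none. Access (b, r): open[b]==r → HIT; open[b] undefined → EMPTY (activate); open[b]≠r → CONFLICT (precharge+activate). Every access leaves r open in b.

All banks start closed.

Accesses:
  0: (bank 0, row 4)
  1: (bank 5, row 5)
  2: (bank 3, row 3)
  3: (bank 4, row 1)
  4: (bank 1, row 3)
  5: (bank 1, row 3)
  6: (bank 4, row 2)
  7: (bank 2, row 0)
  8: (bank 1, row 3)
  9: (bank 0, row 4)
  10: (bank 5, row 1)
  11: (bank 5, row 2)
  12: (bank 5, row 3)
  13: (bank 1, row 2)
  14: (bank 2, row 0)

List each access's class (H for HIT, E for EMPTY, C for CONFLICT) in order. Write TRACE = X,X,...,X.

#0 (0,4) E
#1 (5,5) E
#2 (3,3) E
#3 (4,1) E
#4 (1,3) E
#5 (1,3) H  (was 3)
#6 (4,2) C  (was 1)
#7 (2,0) E
#8 (1,3) H  (was 3)
#9 (0,4) H  (was 4)
#10 (5,1) C  (was 5)
#11 (5,2) C  (was 1)
#12 (5,3) C  (was 2)
#13 (1,2) C  (was 3)
#14 (2,0) H  (was 0)

TRACE = E,E,E,E,E,H,C,E,H,H,C,C,C,C,H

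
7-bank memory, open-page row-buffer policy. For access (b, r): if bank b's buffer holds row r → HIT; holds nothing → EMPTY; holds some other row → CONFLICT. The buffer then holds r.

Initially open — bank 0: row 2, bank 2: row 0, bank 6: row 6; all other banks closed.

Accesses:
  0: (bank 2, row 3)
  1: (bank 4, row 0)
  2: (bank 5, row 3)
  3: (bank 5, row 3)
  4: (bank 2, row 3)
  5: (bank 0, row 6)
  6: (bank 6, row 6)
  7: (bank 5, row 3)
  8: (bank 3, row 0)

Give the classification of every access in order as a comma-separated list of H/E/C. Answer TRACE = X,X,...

TRACE = C,E,E,H,H,C,H,H,E

step 0: bank2 0->3 [CONFLICT]
step 1: bank4 None->0 [EMPTY]
step 2: bank5 None->3 [EMPTY]
step 3: bank5 3->3 [HIT]
step 4: bank2 3->3 [HIT]
step 5: bank0 2->6 [CONFLICT]
step 6: bank6 6->6 [HIT]
step 7: bank5 3->3 [HIT]
step 8: bank3 None->0 [EMPTY]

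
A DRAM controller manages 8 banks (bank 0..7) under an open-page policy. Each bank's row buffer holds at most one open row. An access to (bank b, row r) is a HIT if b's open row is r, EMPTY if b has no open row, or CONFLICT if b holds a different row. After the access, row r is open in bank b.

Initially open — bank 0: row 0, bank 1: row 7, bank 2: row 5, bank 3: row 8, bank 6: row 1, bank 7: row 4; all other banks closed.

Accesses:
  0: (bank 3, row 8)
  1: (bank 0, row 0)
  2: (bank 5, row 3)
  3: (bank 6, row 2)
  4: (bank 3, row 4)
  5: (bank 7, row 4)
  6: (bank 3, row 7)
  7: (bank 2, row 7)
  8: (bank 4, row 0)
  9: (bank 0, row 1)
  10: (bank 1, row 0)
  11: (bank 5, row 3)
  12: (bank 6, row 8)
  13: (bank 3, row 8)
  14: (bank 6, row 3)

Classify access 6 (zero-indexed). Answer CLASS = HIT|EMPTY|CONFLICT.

step 0: bank3 8->8 [HIT]
step 1: bank0 0->0 [HIT]
step 2: bank5 None->3 [EMPTY]
step 3: bank6 1->2 [CONFLICT]
step 4: bank3 8->4 [CONFLICT]
step 5: bank7 4->4 [HIT]
step 6: bank3 4->7 [CONFLICT]
step 7: bank2 5->7 [CONFLICT]
step 8: bank4 None->0 [EMPTY]
step 9: bank0 0->1 [CONFLICT]
step 10: bank1 7->0 [CONFLICT]
step 11: bank5 3->3 [HIT]
step 12: bank6 2->8 [CONFLICT]
step 13: bank3 7->8 [CONFLICT]
step 14: bank6 8->3 [CONFLICT]

CLASS = CONFLICT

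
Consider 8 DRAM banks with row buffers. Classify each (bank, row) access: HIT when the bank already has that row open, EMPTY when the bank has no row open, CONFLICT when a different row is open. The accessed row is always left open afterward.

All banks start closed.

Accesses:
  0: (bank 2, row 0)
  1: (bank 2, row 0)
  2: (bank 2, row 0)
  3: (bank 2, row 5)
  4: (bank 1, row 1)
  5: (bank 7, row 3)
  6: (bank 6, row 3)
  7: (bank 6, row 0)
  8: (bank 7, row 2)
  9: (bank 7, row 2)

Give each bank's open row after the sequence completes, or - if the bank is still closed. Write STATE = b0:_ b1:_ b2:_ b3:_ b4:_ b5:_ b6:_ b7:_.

STATE = b0:- b1:1 b2:5 b3:- b4:- b5:- b6:0 b7:2

0: bank 2 row 0 — prev None → EMPTY
1: bank 2 row 0 — prev 0 → HIT
2: bank 2 row 0 — prev 0 → HIT
3: bank 2 row 5 — prev 0 → CONFLICT
4: bank 1 row 1 — prev None → EMPTY
5: bank 7 row 3 — prev None → EMPTY
6: bank 6 row 3 — prev None → EMPTY
7: bank 6 row 0 — prev 3 → CONFLICT
8: bank 7 row 2 — prev 3 → CONFLICT
9: bank 7 row 2 — prev 2 → HIT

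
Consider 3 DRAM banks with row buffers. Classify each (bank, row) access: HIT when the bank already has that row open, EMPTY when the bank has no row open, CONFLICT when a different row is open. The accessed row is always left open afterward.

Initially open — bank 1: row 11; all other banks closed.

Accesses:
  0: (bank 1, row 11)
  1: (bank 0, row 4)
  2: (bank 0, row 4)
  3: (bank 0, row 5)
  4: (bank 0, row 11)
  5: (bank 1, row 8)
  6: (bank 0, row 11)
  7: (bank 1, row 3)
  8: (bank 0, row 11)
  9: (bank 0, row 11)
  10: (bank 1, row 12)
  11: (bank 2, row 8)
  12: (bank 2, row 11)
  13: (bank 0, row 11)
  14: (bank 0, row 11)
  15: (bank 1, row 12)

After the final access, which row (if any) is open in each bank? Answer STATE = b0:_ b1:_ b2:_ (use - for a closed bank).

0: bank 1 row 11 — prev 11 → HIT
1: bank 0 row 4 — prev None → EMPTY
2: bank 0 row 4 — prev 4 → HIT
3: bank 0 row 5 — prev 4 → CONFLICT
4: bank 0 row 11 — prev 5 → CONFLICT
5: bank 1 row 8 — prev 11 → CONFLICT
6: bank 0 row 11 — prev 11 → HIT
7: bank 1 row 3 — prev 8 → CONFLICT
8: bank 0 row 11 — prev 11 → HIT
9: bank 0 row 11 — prev 11 → HIT
10: bank 1 row 12 — prev 3 → CONFLICT
11: bank 2 row 8 — prev None → EMPTY
12: bank 2 row 11 — prev 8 → CONFLICT
13: bank 0 row 11 — prev 11 → HIT
14: bank 0 row 11 — prev 11 → HIT
15: bank 1 row 12 — prev 12 → HIT

STATE = b0:11 b1:12 b2:11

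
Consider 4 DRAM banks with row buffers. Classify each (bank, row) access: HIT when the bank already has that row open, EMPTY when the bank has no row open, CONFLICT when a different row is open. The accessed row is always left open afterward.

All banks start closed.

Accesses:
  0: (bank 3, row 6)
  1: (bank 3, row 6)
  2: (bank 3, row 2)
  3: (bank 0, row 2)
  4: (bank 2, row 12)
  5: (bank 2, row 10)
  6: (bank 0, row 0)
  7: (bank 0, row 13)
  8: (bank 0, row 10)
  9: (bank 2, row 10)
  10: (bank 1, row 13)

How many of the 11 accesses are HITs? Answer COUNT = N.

COUNT = 2

step 0: bank3 None->6 [EMPTY]
step 1: bank3 6->6 [HIT]
step 2: bank3 6->2 [CONFLICT]
step 3: bank0 None->2 [EMPTY]
step 4: bank2 None->12 [EMPTY]
step 5: bank2 12->10 [CONFLICT]
step 6: bank0 2->0 [CONFLICT]
step 7: bank0 0->13 [CONFLICT]
step 8: bank0 13->10 [CONFLICT]
step 9: bank2 10->10 [HIT]
step 10: bank1 None->13 [EMPTY]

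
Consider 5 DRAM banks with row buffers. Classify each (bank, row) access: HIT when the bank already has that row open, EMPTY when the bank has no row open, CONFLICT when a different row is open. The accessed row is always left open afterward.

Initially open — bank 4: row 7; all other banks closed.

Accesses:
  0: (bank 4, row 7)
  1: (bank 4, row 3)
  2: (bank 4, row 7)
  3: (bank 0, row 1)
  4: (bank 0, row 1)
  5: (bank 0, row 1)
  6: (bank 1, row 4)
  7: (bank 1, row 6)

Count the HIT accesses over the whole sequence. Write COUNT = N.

#0 (4,7) H  (was 7)
#1 (4,3) C  (was 7)
#2 (4,7) C  (was 3)
#3 (0,1) E
#4 (0,1) H  (was 1)
#5 (0,1) H  (was 1)
#6 (1,4) E
#7 (1,6) C  (was 4)

COUNT = 3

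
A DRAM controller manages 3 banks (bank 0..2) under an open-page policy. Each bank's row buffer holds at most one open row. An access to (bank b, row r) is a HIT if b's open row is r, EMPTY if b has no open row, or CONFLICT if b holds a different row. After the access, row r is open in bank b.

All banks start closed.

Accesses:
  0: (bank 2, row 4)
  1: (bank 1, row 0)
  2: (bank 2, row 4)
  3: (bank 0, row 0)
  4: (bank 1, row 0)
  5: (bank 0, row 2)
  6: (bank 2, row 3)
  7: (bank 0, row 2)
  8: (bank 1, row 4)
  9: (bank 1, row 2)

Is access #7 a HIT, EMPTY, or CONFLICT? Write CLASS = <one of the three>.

CLASS = HIT

step 0: bank2 None->4 [EMPTY]
step 1: bank1 None->0 [EMPTY]
step 2: bank2 4->4 [HIT]
step 3: bank0 None->0 [EMPTY]
step 4: bank1 0->0 [HIT]
step 5: bank0 0->2 [CONFLICT]
step 6: bank2 4->3 [CONFLICT]
step 7: bank0 2->2 [HIT]
step 8: bank1 0->4 [CONFLICT]
step 9: bank1 4->2 [CONFLICT]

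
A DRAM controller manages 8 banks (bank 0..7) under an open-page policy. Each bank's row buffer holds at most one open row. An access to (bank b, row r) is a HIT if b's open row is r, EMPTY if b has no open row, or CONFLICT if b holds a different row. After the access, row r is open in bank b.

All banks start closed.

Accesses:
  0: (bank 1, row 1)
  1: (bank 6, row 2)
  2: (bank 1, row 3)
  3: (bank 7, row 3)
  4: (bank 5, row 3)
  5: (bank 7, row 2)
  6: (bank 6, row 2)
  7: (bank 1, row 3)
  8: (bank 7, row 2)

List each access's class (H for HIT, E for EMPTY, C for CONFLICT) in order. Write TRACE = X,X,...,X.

0: bank 1 row 1 — prev None → EMPTY
1: bank 6 row 2 — prev None → EMPTY
2: bank 1 row 3 — prev 1 → CONFLICT
3: bank 7 row 3 — prev None → EMPTY
4: bank 5 row 3 — prev None → EMPTY
5: bank 7 row 2 — prev 3 → CONFLICT
6: bank 6 row 2 — prev 2 → HIT
7: bank 1 row 3 — prev 3 → HIT
8: bank 7 row 2 — prev 2 → HIT

TRACE = E,E,C,E,E,C,H,H,H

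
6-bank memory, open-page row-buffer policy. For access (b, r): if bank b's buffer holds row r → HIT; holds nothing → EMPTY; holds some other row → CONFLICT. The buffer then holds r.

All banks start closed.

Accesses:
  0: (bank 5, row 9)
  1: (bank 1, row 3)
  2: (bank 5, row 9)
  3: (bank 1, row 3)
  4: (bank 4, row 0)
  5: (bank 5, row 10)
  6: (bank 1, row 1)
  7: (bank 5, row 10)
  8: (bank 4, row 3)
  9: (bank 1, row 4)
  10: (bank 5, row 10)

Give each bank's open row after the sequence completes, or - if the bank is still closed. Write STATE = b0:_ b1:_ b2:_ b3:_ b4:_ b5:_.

STATE = b0:- b1:4 b2:- b3:- b4:3 b5:10

#0 (5,9) E
#1 (1,3) E
#2 (5,9) H  (was 9)
#3 (1,3) H  (was 3)
#4 (4,0) E
#5 (5,10) C  (was 9)
#6 (1,1) C  (was 3)
#7 (5,10) H  (was 10)
#8 (4,3) C  (was 0)
#9 (1,4) C  (was 1)
#10 (5,10) H  (was 10)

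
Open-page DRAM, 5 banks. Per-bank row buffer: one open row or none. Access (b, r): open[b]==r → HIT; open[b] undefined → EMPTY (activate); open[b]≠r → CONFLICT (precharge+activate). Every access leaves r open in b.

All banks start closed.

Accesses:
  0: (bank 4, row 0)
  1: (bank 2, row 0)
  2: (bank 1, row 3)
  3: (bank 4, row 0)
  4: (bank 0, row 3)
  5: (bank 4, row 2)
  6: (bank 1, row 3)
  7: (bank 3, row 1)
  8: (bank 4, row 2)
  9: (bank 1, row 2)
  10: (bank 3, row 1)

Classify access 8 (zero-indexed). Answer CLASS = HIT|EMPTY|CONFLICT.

  [0] b4 r0: no row ⇒ E
  [1] b2 r0: no row ⇒ E
  [2] b1 r3: no row ⇒ E
  [3] b4 r0: had r0 ⇒ H
  [4] b0 r3: no row ⇒ E
  [5] b4 r2: had r0 ⇒ C
  [6] b1 r3: had r3 ⇒ H
  [7] b3 r1: no row ⇒ E
  [8] b4 r2: had r2 ⇒ H
  [9] b1 r2: had r3 ⇒ C
  [10] b3 r1: had r1 ⇒ H

CLASS = HIT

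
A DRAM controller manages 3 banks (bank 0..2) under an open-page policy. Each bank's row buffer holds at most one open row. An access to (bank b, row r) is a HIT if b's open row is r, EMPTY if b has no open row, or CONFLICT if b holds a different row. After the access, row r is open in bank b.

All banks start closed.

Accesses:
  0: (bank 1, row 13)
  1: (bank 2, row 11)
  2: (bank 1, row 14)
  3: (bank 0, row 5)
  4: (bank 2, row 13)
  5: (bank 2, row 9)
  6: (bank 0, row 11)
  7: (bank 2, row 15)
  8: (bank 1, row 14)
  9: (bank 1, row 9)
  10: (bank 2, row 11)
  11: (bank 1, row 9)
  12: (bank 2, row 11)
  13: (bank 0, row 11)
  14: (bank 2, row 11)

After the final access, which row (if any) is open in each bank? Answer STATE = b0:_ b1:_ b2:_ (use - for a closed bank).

#0 (1,13) E
#1 (2,11) E
#2 (1,14) C  (was 13)
#3 (0,5) E
#4 (2,13) C  (was 11)
#5 (2,9) C  (was 13)
#6 (0,11) C  (was 5)
#7 (2,15) C  (was 9)
#8 (1,14) H  (was 14)
#9 (1,9) C  (was 14)
#10 (2,11) C  (was 15)
#11 (1,9) H  (was 9)
#12 (2,11) H  (was 11)
#13 (0,11) H  (was 11)
#14 (2,11) H  (was 11)

STATE = b0:11 b1:9 b2:11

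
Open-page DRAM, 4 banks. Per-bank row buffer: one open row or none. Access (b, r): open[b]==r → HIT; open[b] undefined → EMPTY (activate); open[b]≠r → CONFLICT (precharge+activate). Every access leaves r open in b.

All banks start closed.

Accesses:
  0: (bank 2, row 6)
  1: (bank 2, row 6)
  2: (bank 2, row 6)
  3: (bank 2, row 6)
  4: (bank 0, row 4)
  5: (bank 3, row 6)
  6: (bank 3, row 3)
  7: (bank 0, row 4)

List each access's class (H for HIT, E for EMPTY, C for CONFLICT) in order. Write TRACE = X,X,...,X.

TRACE = E,H,H,H,E,E,C,H

  [0] b2 r6: no row ⇒ E
  [1] b2 r6: had r6 ⇒ H
  [2] b2 r6: had r6 ⇒ H
  [3] b2 r6: had r6 ⇒ H
  [4] b0 r4: no row ⇒ E
  [5] b3 r6: no row ⇒ E
  [6] b3 r3: had r6 ⇒ C
  [7] b0 r4: had r4 ⇒ H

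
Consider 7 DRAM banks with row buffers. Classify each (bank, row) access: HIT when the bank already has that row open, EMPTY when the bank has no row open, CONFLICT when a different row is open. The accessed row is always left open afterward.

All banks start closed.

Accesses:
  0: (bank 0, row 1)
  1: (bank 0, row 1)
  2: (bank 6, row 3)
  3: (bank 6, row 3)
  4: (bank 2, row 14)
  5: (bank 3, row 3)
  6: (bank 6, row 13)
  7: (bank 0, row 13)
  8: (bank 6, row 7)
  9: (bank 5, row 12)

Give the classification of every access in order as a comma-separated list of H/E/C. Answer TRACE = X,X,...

step 0: bank0 None->1 [EMPTY]
step 1: bank0 1->1 [HIT]
step 2: bank6 None->3 [EMPTY]
step 3: bank6 3->3 [HIT]
step 4: bank2 None->14 [EMPTY]
step 5: bank3 None->3 [EMPTY]
step 6: bank6 3->13 [CONFLICT]
step 7: bank0 1->13 [CONFLICT]
step 8: bank6 13->7 [CONFLICT]
step 9: bank5 None->12 [EMPTY]

TRACE = E,H,E,H,E,E,C,C,C,E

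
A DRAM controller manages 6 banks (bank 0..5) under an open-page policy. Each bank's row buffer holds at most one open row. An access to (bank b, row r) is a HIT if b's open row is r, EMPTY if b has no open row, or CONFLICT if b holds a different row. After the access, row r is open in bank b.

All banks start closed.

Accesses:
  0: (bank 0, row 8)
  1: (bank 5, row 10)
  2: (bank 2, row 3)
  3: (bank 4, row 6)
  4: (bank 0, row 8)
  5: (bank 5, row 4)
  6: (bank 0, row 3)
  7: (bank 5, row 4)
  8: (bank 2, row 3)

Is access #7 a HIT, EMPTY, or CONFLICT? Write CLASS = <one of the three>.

0: bank 0 row 8 — prev None → EMPTY
1: bank 5 row 10 — prev None → EMPTY
2: bank 2 row 3 — prev None → EMPTY
3: bank 4 row 6 — prev None → EMPTY
4: bank 0 row 8 — prev 8 → HIT
5: bank 5 row 4 — prev 10 → CONFLICT
6: bank 0 row 3 — prev 8 → CONFLICT
7: bank 5 row 4 — prev 4 → HIT
8: bank 2 row 3 — prev 3 → HIT

CLASS = HIT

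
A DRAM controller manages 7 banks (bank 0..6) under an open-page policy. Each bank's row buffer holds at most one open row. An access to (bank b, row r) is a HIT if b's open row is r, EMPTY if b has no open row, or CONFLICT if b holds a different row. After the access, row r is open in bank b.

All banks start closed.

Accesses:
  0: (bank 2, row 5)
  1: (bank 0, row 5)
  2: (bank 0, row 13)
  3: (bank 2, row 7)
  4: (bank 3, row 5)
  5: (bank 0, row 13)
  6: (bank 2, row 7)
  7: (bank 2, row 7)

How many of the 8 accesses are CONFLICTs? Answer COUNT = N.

COUNT = 2

0: bank 2 row 5 — prev None → EMPTY
1: bank 0 row 5 — prev None → EMPTY
2: bank 0 row 13 — prev 5 → CONFLICT
3: bank 2 row 7 — prev 5 → CONFLICT
4: bank 3 row 5 — prev None → EMPTY
5: bank 0 row 13 — prev 13 → HIT
6: bank 2 row 7 — prev 7 → HIT
7: bank 2 row 7 — prev 7 → HIT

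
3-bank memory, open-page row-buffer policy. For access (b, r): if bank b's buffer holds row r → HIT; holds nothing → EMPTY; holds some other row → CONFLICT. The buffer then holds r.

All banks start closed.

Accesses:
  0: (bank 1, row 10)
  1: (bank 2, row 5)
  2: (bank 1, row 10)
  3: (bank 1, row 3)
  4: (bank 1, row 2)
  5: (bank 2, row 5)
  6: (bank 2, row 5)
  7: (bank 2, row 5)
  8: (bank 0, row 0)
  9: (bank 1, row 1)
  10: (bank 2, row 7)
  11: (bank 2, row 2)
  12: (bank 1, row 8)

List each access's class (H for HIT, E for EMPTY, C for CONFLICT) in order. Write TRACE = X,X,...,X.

0: bank 1 row 10 — prev None → EMPTY
1: bank 2 row 5 — prev None → EMPTY
2: bank 1 row 10 — prev 10 → HIT
3: bank 1 row 3 — prev 10 → CONFLICT
4: bank 1 row 2 — prev 3 → CONFLICT
5: bank 2 row 5 — prev 5 → HIT
6: bank 2 row 5 — prev 5 → HIT
7: bank 2 row 5 — prev 5 → HIT
8: bank 0 row 0 — prev None → EMPTY
9: bank 1 row 1 — prev 2 → CONFLICT
10: bank 2 row 7 — prev 5 → CONFLICT
11: bank 2 row 2 — prev 7 → CONFLICT
12: bank 1 row 8 — prev 1 → CONFLICT

TRACE = E,E,H,C,C,H,H,H,E,C,C,C,C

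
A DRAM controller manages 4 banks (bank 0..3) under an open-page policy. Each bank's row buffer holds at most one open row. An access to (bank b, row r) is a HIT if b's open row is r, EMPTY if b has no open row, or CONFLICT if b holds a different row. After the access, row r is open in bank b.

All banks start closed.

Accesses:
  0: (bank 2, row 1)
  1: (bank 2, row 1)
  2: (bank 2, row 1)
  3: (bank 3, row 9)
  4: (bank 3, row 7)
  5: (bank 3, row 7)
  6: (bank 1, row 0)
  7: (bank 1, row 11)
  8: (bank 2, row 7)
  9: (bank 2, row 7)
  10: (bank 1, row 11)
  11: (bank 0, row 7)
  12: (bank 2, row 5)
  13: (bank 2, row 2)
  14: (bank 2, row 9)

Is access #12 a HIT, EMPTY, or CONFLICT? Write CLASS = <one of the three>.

CLASS = CONFLICT

  [0] b2 r1: no row ⇒ E
  [1] b2 r1: had r1 ⇒ H
  [2] b2 r1: had r1 ⇒ H
  [3] b3 r9: no row ⇒ E
  [4] b3 r7: had r9 ⇒ C
  [5] b3 r7: had r7 ⇒ H
  [6] b1 r0: no row ⇒ E
  [7] b1 r11: had r0 ⇒ C
  [8] b2 r7: had r1 ⇒ C
  [9] b2 r7: had r7 ⇒ H
  [10] b1 r11: had r11 ⇒ H
  [11] b0 r7: no row ⇒ E
  [12] b2 r5: had r7 ⇒ C
  [13] b2 r2: had r5 ⇒ C
  [14] b2 r9: had r2 ⇒ C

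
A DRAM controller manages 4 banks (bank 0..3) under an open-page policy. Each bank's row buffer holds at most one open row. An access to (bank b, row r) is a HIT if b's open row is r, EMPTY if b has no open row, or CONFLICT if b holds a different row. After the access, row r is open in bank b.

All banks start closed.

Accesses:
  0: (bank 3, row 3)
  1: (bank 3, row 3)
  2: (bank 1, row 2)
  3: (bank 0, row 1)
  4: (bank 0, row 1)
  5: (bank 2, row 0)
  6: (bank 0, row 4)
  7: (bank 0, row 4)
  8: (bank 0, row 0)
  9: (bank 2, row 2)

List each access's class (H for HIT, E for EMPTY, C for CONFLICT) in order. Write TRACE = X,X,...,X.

#0 (3,3) E
#1 (3,3) H  (was 3)
#2 (1,2) E
#3 (0,1) E
#4 (0,1) H  (was 1)
#5 (2,0) E
#6 (0,4) C  (was 1)
#7 (0,4) H  (was 4)
#8 (0,0) C  (was 4)
#9 (2,2) C  (was 0)

TRACE = E,H,E,E,H,E,C,H,C,C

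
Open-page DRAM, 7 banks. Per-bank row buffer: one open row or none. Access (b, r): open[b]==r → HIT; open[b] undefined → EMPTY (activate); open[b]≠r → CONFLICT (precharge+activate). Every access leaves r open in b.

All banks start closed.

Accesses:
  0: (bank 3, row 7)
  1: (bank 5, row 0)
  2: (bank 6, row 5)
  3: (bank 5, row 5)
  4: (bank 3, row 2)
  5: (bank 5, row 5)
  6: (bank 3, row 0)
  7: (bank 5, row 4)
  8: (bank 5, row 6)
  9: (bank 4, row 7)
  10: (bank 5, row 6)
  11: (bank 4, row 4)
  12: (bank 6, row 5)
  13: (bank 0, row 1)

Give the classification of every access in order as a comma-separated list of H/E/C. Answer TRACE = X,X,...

step 0: bank3 None->7 [EMPTY]
step 1: bank5 None->0 [EMPTY]
step 2: bank6 None->5 [EMPTY]
step 3: bank5 0->5 [CONFLICT]
step 4: bank3 7->2 [CONFLICT]
step 5: bank5 5->5 [HIT]
step 6: bank3 2->0 [CONFLICT]
step 7: bank5 5->4 [CONFLICT]
step 8: bank5 4->6 [CONFLICT]
step 9: bank4 None->7 [EMPTY]
step 10: bank5 6->6 [HIT]
step 11: bank4 7->4 [CONFLICT]
step 12: bank6 5->5 [HIT]
step 13: bank0 None->1 [EMPTY]

TRACE = E,E,E,C,C,H,C,C,C,E,H,C,H,E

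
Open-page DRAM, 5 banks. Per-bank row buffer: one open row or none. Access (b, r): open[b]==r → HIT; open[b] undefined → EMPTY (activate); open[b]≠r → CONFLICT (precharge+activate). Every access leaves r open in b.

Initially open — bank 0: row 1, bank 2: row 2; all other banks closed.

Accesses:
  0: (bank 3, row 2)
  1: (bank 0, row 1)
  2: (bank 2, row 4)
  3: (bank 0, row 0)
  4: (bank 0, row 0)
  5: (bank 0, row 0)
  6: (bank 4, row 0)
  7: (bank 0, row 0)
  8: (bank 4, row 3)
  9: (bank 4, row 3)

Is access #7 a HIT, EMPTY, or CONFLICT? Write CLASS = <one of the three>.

CLASS = HIT

0: bank 3 row 2 — prev None → EMPTY
1: bank 0 row 1 — prev 1 → HIT
2: bank 2 row 4 — prev 2 → CONFLICT
3: bank 0 row 0 — prev 1 → CONFLICT
4: bank 0 row 0 — prev 0 → HIT
5: bank 0 row 0 — prev 0 → HIT
6: bank 4 row 0 — prev None → EMPTY
7: bank 0 row 0 — prev 0 → HIT
8: bank 4 row 3 — prev 0 → CONFLICT
9: bank 4 row 3 — prev 3 → HIT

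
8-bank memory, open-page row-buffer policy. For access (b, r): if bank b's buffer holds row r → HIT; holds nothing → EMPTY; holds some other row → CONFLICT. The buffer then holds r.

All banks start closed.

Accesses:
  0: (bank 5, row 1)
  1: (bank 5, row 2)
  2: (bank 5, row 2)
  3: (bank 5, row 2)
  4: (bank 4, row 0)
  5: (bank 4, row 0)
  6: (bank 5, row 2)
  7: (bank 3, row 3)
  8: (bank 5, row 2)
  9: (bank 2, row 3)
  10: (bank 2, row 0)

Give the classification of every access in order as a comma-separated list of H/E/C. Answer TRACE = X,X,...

TRACE = E,C,H,H,E,H,H,E,H,E,C

#0 (5,1) E
#1 (5,2) C  (was 1)
#2 (5,2) H  (was 2)
#3 (5,2) H  (was 2)
#4 (4,0) E
#5 (4,0) H  (was 0)
#6 (5,2) H  (was 2)
#7 (3,3) E
#8 (5,2) H  (was 2)
#9 (2,3) E
#10 (2,0) C  (was 3)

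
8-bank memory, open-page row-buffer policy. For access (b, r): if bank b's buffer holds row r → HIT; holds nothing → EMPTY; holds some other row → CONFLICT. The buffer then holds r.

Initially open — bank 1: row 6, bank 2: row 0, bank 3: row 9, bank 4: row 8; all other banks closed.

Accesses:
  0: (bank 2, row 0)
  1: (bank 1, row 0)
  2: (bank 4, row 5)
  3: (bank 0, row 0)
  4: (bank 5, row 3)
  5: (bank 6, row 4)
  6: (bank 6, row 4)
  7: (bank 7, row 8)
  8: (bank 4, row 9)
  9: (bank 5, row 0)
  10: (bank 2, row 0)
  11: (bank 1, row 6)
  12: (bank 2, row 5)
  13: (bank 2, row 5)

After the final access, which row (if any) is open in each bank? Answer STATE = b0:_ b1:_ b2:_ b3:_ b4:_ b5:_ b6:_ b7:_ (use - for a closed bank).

#0 (2,0) H  (was 0)
#1 (1,0) C  (was 6)
#2 (4,5) C  (was 8)
#3 (0,0) E
#4 (5,3) E
#5 (6,4) E
#6 (6,4) H  (was 4)
#7 (7,8) E
#8 (4,9) C  (was 5)
#9 (5,0) C  (was 3)
#10 (2,0) H  (was 0)
#11 (1,6) C  (was 0)
#12 (2,5) C  (was 0)
#13 (2,5) H  (was 5)

STATE = b0:0 b1:6 b2:5 b3:9 b4:9 b5:0 b6:4 b7:8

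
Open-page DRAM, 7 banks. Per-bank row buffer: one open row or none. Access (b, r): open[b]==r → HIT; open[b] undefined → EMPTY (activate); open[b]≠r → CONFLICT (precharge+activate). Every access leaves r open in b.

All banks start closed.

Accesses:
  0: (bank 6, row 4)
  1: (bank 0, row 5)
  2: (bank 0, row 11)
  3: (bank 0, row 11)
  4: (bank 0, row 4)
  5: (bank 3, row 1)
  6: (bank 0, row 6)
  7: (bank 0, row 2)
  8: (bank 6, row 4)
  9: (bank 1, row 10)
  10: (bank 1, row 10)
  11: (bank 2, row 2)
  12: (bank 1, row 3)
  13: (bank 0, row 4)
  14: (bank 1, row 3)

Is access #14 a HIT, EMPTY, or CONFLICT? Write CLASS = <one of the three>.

#0 (6,4) E
#1 (0,5) E
#2 (0,11) C  (was 5)
#3 (0,11) H  (was 11)
#4 (0,4) C  (was 11)
#5 (3,1) E
#6 (0,6) C  (was 4)
#7 (0,2) C  (was 6)
#8 (6,4) H  (was 4)
#9 (1,10) E
#10 (1,10) H  (was 10)
#11 (2,2) E
#12 (1,3) C  (was 10)
#13 (0,4) C  (was 2)
#14 (1,3) H  (was 3)

CLASS = HIT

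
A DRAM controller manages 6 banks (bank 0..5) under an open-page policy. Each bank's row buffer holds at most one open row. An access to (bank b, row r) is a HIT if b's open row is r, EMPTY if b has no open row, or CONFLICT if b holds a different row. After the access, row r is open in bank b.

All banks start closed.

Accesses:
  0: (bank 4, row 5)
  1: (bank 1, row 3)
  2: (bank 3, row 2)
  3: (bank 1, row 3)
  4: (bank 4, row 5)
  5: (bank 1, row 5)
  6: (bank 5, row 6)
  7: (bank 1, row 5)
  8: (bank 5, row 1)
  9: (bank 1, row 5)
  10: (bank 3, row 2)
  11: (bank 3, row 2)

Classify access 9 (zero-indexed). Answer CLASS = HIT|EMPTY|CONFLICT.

CLASS = HIT

step 0: bank4 None->5 [EMPTY]
step 1: bank1 None->3 [EMPTY]
step 2: bank3 None->2 [EMPTY]
step 3: bank1 3->3 [HIT]
step 4: bank4 5->5 [HIT]
step 5: bank1 3->5 [CONFLICT]
step 6: bank5 None->6 [EMPTY]
step 7: bank1 5->5 [HIT]
step 8: bank5 6->1 [CONFLICT]
step 9: bank1 5->5 [HIT]
step 10: bank3 2->2 [HIT]
step 11: bank3 2->2 [HIT]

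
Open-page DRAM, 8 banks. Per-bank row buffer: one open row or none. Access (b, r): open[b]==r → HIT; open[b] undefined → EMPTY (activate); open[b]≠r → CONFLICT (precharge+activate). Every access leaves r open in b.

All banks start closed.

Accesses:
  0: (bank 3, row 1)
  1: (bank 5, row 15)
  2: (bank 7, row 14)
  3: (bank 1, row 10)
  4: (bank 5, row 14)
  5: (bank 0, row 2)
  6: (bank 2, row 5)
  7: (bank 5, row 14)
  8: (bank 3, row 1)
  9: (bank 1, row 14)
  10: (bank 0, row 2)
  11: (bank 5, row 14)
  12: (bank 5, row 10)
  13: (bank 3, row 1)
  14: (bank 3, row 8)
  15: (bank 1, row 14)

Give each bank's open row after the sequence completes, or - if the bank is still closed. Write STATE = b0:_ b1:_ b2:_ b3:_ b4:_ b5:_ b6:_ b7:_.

  [0] b3 r1: no row ⇒ E
  [1] b5 r15: no row ⇒ E
  [2] b7 r14: no row ⇒ E
  [3] b1 r10: no row ⇒ E
  [4] b5 r14: had r15 ⇒ C
  [5] b0 r2: no row ⇒ E
  [6] b2 r5: no row ⇒ E
  [7] b5 r14: had r14 ⇒ H
  [8] b3 r1: had r1 ⇒ H
  [9] b1 r14: had r10 ⇒ C
  [10] b0 r2: had r2 ⇒ H
  [11] b5 r14: had r14 ⇒ H
  [12] b5 r10: had r14 ⇒ C
  [13] b3 r1: had r1 ⇒ H
  [14] b3 r8: had r1 ⇒ C
  [15] b1 r14: had r14 ⇒ H

STATE = b0:2 b1:14 b2:5 b3:8 b4:- b5:10 b6:- b7:14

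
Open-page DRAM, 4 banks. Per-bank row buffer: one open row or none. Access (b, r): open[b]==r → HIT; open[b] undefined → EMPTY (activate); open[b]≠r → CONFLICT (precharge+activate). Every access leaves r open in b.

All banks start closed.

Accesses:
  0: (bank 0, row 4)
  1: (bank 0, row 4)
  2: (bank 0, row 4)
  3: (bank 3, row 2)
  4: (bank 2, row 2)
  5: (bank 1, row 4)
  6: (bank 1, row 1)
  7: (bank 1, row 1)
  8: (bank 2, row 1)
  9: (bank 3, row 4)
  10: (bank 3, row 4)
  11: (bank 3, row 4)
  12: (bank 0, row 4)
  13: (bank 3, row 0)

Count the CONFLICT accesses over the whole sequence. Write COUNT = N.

#0 (0,4) E
#1 (0,4) H  (was 4)
#2 (0,4) H  (was 4)
#3 (3,2) E
#4 (2,2) E
#5 (1,4) E
#6 (1,1) C  (was 4)
#7 (1,1) H  (was 1)
#8 (2,1) C  (was 2)
#9 (3,4) C  (was 2)
#10 (3,4) H  (was 4)
#11 (3,4) H  (was 4)
#12 (0,4) H  (was 4)
#13 (3,0) C  (was 4)

COUNT = 4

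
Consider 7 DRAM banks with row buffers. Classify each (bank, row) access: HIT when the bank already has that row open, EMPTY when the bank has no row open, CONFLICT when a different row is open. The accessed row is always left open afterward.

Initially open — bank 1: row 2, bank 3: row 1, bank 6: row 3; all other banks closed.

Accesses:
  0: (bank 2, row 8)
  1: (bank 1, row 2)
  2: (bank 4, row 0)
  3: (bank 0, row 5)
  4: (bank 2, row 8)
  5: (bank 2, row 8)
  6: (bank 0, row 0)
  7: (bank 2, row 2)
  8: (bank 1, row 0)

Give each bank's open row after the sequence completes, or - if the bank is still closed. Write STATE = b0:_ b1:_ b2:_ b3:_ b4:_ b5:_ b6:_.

#0 (2,8) E
#1 (1,2) H  (was 2)
#2 (4,0) E
#3 (0,5) E
#4 (2,8) H  (was 8)
#5 (2,8) H  (was 8)
#6 (0,0) C  (was 5)
#7 (2,2) C  (was 8)
#8 (1,0) C  (was 2)

STATE = b0:0 b1:0 b2:2 b3:1 b4:0 b5:- b6:3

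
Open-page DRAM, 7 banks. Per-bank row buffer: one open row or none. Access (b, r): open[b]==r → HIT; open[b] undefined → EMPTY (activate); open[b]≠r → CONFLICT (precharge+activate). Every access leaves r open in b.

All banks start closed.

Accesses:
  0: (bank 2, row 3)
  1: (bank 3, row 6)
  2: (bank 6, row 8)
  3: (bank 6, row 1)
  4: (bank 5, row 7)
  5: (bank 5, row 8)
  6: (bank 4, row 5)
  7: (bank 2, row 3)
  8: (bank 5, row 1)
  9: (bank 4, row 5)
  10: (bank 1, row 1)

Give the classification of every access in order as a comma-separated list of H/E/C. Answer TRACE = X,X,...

TRACE = E,E,E,C,E,C,E,H,C,H,E

0: bank 2 row 3 — prev None → EMPTY
1: bank 3 row 6 — prev None → EMPTY
2: bank 6 row 8 — prev None → EMPTY
3: bank 6 row 1 — prev 8 → CONFLICT
4: bank 5 row 7 — prev None → EMPTY
5: bank 5 row 8 — prev 7 → CONFLICT
6: bank 4 row 5 — prev None → EMPTY
7: bank 2 row 3 — prev 3 → HIT
8: bank 5 row 1 — prev 8 → CONFLICT
9: bank 4 row 5 — prev 5 → HIT
10: bank 1 row 1 — prev None → EMPTY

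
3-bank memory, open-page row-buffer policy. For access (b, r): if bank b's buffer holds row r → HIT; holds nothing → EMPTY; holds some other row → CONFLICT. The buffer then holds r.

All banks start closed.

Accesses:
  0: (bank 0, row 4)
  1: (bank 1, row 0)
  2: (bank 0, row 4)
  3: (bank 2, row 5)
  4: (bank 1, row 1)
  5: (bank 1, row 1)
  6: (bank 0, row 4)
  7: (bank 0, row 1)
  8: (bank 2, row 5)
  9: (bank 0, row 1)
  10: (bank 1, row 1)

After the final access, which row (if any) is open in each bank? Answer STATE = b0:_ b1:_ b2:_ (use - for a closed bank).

#0 (0,4) E
#1 (1,0) E
#2 (0,4) H  (was 4)
#3 (2,5) E
#4 (1,1) C  (was 0)
#5 (1,1) H  (was 1)
#6 (0,4) H  (was 4)
#7 (0,1) C  (was 4)
#8 (2,5) H  (was 5)
#9 (0,1) H  (was 1)
#10 (1,1) H  (was 1)

STATE = b0:1 b1:1 b2:5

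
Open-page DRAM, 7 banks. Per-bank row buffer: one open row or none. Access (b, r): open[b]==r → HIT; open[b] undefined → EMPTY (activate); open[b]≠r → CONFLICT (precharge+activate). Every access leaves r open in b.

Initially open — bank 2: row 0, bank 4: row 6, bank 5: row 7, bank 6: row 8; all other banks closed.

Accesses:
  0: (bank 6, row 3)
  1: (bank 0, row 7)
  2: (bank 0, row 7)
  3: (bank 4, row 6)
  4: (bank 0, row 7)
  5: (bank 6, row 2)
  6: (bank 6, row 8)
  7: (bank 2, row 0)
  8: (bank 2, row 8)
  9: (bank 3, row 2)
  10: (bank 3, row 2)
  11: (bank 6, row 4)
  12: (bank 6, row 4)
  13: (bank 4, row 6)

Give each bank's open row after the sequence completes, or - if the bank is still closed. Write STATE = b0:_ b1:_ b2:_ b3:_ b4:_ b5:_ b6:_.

STATE = b0:7 b1:- b2:8 b3:2 b4:6 b5:7 b6:4

step 0: bank6 8->3 [CONFLICT]
step 1: bank0 None->7 [EMPTY]
step 2: bank0 7->7 [HIT]
step 3: bank4 6->6 [HIT]
step 4: bank0 7->7 [HIT]
step 5: bank6 3->2 [CONFLICT]
step 6: bank6 2->8 [CONFLICT]
step 7: bank2 0->0 [HIT]
step 8: bank2 0->8 [CONFLICT]
step 9: bank3 None->2 [EMPTY]
step 10: bank3 2->2 [HIT]
step 11: bank6 8->4 [CONFLICT]
step 12: bank6 4->4 [HIT]
step 13: bank4 6->6 [HIT]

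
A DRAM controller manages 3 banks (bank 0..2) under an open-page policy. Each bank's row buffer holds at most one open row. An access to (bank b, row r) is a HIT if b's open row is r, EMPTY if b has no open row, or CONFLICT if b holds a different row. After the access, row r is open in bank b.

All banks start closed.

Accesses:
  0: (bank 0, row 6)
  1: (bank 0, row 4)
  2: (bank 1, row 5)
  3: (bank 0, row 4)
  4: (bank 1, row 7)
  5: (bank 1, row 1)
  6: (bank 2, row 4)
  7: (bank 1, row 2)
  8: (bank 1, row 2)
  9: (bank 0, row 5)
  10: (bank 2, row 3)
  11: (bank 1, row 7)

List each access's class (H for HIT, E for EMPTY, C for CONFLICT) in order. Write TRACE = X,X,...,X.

TRACE = E,C,E,H,C,C,E,C,H,C,C,C

#0 (0,6) E
#1 (0,4) C  (was 6)
#2 (1,5) E
#3 (0,4) H  (was 4)
#4 (1,7) C  (was 5)
#5 (1,1) C  (was 7)
#6 (2,4) E
#7 (1,2) C  (was 1)
#8 (1,2) H  (was 2)
#9 (0,5) C  (was 4)
#10 (2,3) C  (was 4)
#11 (1,7) C  (was 2)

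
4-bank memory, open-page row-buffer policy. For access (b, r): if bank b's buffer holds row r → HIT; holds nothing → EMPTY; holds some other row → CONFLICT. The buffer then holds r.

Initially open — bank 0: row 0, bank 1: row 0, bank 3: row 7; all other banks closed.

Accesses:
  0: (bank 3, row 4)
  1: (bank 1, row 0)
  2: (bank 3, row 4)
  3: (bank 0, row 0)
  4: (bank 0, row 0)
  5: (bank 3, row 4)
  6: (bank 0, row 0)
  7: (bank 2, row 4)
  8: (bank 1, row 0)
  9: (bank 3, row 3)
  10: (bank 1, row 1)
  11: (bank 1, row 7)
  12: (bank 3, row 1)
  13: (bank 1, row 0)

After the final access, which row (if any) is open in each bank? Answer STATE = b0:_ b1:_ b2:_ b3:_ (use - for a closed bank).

STATE = b0:0 b1:0 b2:4 b3:1

0: bank 3 row 4 — prev 7 → CONFLICT
1: bank 1 row 0 — prev 0 → HIT
2: bank 3 row 4 — prev 4 → HIT
3: bank 0 row 0 — prev 0 → HIT
4: bank 0 row 0 — prev 0 → HIT
5: bank 3 row 4 — prev 4 → HIT
6: bank 0 row 0 — prev 0 → HIT
7: bank 2 row 4 — prev None → EMPTY
8: bank 1 row 0 — prev 0 → HIT
9: bank 3 row 3 — prev 4 → CONFLICT
10: bank 1 row 1 — prev 0 → CONFLICT
11: bank 1 row 7 — prev 1 → CONFLICT
12: bank 3 row 1 — prev 3 → CONFLICT
13: bank 1 row 0 — prev 7 → CONFLICT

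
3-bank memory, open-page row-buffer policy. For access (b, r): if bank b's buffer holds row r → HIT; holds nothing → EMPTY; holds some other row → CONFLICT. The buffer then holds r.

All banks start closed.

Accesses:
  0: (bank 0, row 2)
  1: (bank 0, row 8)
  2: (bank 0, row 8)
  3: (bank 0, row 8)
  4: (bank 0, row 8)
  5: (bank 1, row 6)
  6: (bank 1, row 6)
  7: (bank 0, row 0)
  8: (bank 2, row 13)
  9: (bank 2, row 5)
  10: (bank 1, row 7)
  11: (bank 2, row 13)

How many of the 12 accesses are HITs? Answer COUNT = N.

COUNT = 4

  [0] b0 r2: no row ⇒ E
  [1] b0 r8: had r2 ⇒ C
  [2] b0 r8: had r8 ⇒ H
  [3] b0 r8: had r8 ⇒ H
  [4] b0 r8: had r8 ⇒ H
  [5] b1 r6: no row ⇒ E
  [6] b1 r6: had r6 ⇒ H
  [7] b0 r0: had r8 ⇒ C
  [8] b2 r13: no row ⇒ E
  [9] b2 r5: had r13 ⇒ C
  [10] b1 r7: had r6 ⇒ C
  [11] b2 r13: had r5 ⇒ C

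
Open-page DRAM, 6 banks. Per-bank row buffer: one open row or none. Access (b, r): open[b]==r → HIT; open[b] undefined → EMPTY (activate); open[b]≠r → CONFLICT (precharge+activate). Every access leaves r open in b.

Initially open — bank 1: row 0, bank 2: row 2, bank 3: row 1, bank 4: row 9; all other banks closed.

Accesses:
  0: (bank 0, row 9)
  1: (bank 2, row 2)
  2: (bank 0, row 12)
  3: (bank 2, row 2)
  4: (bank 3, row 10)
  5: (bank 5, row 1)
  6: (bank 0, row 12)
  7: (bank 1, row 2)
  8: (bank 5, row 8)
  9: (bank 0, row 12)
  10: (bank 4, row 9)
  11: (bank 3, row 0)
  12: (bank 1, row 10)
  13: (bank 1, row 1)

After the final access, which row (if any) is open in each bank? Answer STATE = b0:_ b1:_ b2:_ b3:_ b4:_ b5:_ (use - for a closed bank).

STATE = b0:12 b1:1 b2:2 b3:0 b4:9 b5:8

  [0] b0 r9: no row ⇒ E
  [1] b2 r2: had r2 ⇒ H
  [2] b0 r12: had r9 ⇒ C
  [3] b2 r2: had r2 ⇒ H
  [4] b3 r10: had r1 ⇒ C
  [5] b5 r1: no row ⇒ E
  [6] b0 r12: had r12 ⇒ H
  [7] b1 r2: had r0 ⇒ C
  [8] b5 r8: had r1 ⇒ C
  [9] b0 r12: had r12 ⇒ H
  [10] b4 r9: had r9 ⇒ H
  [11] b3 r0: had r10 ⇒ C
  [12] b1 r10: had r2 ⇒ C
  [13] b1 r1: had r10 ⇒ C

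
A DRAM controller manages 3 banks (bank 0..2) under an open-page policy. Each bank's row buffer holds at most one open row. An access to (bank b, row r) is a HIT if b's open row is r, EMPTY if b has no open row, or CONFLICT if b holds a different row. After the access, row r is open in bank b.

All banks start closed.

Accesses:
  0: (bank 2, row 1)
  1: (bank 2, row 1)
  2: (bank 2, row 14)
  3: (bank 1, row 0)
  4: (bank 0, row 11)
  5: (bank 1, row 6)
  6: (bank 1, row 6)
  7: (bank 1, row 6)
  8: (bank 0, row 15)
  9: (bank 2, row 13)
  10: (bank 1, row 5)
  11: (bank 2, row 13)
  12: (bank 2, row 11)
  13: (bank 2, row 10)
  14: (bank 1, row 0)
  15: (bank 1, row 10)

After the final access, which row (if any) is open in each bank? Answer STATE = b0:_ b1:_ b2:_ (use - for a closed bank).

STATE = b0:15 b1:10 b2:10

  [0] b2 r1: no row ⇒ E
  [1] b2 r1: had r1 ⇒ H
  [2] b2 r14: had r1 ⇒ C
  [3] b1 r0: no row ⇒ E
  [4] b0 r11: no row ⇒ E
  [5] b1 r6: had r0 ⇒ C
  [6] b1 r6: had r6 ⇒ H
  [7] b1 r6: had r6 ⇒ H
  [8] b0 r15: had r11 ⇒ C
  [9] b2 r13: had r14 ⇒ C
  [10] b1 r5: had r6 ⇒ C
  [11] b2 r13: had r13 ⇒ H
  [12] b2 r11: had r13 ⇒ C
  [13] b2 r10: had r11 ⇒ C
  [14] b1 r0: had r5 ⇒ C
  [15] b1 r10: had r0 ⇒ C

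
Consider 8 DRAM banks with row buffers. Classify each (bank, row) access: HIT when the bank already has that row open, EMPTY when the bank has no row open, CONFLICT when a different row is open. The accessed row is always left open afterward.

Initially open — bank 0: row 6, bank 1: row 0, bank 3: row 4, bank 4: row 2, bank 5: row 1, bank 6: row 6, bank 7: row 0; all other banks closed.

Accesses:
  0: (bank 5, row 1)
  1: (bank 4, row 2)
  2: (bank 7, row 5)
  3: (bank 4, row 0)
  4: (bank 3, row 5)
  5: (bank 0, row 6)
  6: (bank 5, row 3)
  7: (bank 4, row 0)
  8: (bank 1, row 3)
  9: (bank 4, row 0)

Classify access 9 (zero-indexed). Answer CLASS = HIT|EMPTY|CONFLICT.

step 0: bank5 1->1 [HIT]
step 1: bank4 2->2 [HIT]
step 2: bank7 0->5 [CONFLICT]
step 3: bank4 2->0 [CONFLICT]
step 4: bank3 4->5 [CONFLICT]
step 5: bank0 6->6 [HIT]
step 6: bank5 1->3 [CONFLICT]
step 7: bank4 0->0 [HIT]
step 8: bank1 0->3 [CONFLICT]
step 9: bank4 0->0 [HIT]

CLASS = HIT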